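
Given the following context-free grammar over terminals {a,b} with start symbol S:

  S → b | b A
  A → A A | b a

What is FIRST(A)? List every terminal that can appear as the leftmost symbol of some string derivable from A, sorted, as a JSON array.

FIRST sets, iterate to fixpoint:
iter 1:
  A via A→b a: +{b}
  S via S→b: +{b}
  S: {b}  A: {b}
iter 2: done
  S: {b}  A: {b}

FIRST(A) = ["b"]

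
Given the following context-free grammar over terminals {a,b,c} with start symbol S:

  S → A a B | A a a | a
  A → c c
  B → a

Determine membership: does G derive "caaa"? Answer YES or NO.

CNF form of G:
  S -> A X2 | A X3 | a
  A -> T0 T0
  B -> a
  T0 -> c
  T1 -> a
  X2 -> T1 B
  X3 -> T1 T1

CYK table (by increasing span):
  T[0,0] 'c' = {T0}  orig:{}
  T[1,1] 'a' = {B,S,T1}  orig:{B,S}
  T[2,2] 'a' = {B,S,T1}  orig:{B,S}
  T[3,3] 'a' = {B,S,T1}  orig:{B,S}
  T[0,1] 'ca' = ∅
  T[1,2] 'aa' = {X2,X3}  orig:{}
  T[2,3] 'aa' = {X2,X3}  orig:{}
  T[0,2] 'caa' = ∅
  T[1,3] 'aaa' = ∅
  T[0,3] 'caaa' = ∅

S ∉ T[0,3] ⇒ NO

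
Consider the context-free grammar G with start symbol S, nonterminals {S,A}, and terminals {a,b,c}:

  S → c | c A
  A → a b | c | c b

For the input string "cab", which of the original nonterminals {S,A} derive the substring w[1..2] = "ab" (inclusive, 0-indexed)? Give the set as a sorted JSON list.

Convert to CNF:
  S -> T2 A | c
  A -> T0 T1 | T2 T1 | c
  T0 -> a
  T1 -> b
  T2 -> c

CYK fill (cells [i..j] with 1 ≤ i ≤ j ≤ 2 only):
  [1..1]={T0}  "a"  orig:{}
  [2..2]={T1}  "b"  orig:{}
  [1..2]={A}  "ab"

Original NTs in T[1,2] deriving "ab": ["A"]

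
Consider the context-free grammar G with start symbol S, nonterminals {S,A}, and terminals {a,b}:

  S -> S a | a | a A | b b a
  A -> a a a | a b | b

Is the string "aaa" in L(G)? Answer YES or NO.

Convert to CNF:
  S -> S T0 | T0 A | T1 X3 | a
  A -> T0 T1 | T0 X2 | b
  T0 -> a
  T1 -> b
  X2 -> T0 T0
  X3 -> T1 T0

CYK table (by increasing span):
  T[0,0] 'a' = {S,T0}  orig:{S}
  T[1,1] 'a' = {S,T0}  orig:{S}
  T[2,2] 'a' = {S,T0}  orig:{S}
  T[0,1] 'aa' = {S,X2}  orig:{S}
  T[1,2] 'aa' = {S,X2}  orig:{S}
  T[0,2] 'aaa' = {A,S}

S ∈ T[0,2] ⇒ YES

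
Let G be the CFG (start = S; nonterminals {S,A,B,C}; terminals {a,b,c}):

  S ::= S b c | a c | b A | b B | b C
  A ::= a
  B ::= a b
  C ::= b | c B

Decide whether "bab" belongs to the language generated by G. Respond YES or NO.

CNF form of G:
  S -> S X3 | T0 T2 | T1 A | T1 B | T1 C
  A -> a
  B -> T0 T1
  C -> T2 B | b
  T0 -> a
  T1 -> b
  T2 -> c
  X3 -> T1 T2

CYK table (by increasing span):
  [0..0]={C,T1}  "b"  orig:{C}
  [1..1]={A,T0}  "a"  orig:{A}
  [2..2]={C,T1}  "b"  orig:{C}
  [0..1]={S}  "ba"
  [1..2]={B}  "ab"
  [0..2]={S}  "bab"

S ∈ T[0,2] ⇒ YES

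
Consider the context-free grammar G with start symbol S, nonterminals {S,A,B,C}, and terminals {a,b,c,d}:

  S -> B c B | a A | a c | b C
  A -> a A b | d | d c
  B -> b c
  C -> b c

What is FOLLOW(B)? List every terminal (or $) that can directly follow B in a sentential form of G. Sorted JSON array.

FIRST sets, iterate to fixpoint:
round 1:
  A via A→a A b: +{a}
  A via A→d: +{d}
  B via B→b c: +{b}
  C via C→b c: +{b}
  S via S→B c B: +{b}
  S via S→a A: +{a}
  FIRST[S]={a,b}  FIRST[A]={a,d}  FIRST[B]={b}  FIRST[C]={b}
round 2: done
  FIRST[S]={a,b}  FIRST[A]={a,d}  FIRST[B]={b}  FIRST[C]={b}

FOLLOW iteration:
seed FOLLOW(S) with $
pass 1:
  A→a A b: FOLLOW(A) ⊇ FIRST(b) = {b}; new: +{b}
  S→B c B: FOLLOW(B) ⊇ FIRST(c) = {c}; new: +{c}
  S→B c B: FOLLOW(B) ⊇ FOLLOW(S) ⊇ {$}; new: +{$}
  S→a A: FOLLOW(A) ⊇ FOLLOW(S) ⊇ {$}; new: +{$}
  S→b C: FOLLOW(C) ⊇ FOLLOW(S) ⊇ {$}; new: +{$}
  S: {$}  A: {$,b}  B: {$,c}  C: {$}
pass 2: (stable)
  S: {$}  A: {$,b}  B: {$,c}  C: {$}

FOLLOW(B) = ["$", "c"]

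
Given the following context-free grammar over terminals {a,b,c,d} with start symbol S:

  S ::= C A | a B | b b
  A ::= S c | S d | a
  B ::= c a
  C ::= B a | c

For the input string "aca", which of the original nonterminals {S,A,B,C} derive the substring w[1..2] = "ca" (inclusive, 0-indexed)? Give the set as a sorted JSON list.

CNF form of G:
  S -> C A | T2 B | T3 T3
  A -> S T0 | S T1 | a
  B -> T0 T2
  C -> B T2 | c
  T0 -> c
  T1 -> d
  T2 -> a
  T3 -> b

CYK fill, restricted to cells inside w[1..2]:
  [1..1]={C,T0}  "c"  orig:{C}
  [2..2]={A,T2}  "a"  orig:{A}
  [1..2]={B,S}  "ca"

Original NTs in T[1,2] deriving "ca": ["B", "S"]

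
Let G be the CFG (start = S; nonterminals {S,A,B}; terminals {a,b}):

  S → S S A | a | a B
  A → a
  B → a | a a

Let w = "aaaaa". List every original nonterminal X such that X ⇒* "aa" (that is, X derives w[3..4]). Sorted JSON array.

Convert to CNF:
  S -> S X1 | T0 B | a
  A -> a
  B -> T0 T0 | a
  T0 -> a
  X1 -> S A

Fill CYK table bottom-up (cells [i..j] with 3 ≤ i ≤ j ≤ 4 only):
  T[3,3] 'a' = {A,B,S,T0}  orig:{A,B,S}
  T[4,4] 'a' = {A,B,S,T0}  orig:{A,B,S}
  T[3,4] 'aa' = {B,S,X1}  orig:{B,S}

Original NTs in T[3,4] deriving "aa": ["B", "S"]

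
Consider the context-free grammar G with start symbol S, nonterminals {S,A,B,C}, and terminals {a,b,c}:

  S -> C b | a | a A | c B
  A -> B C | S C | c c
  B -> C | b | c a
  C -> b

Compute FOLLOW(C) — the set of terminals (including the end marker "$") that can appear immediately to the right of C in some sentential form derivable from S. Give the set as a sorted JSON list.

FIRST sets, iterate to fixpoint:
iter 1:
  A via A→c c: +{c}
  B via B→b: +{b}
  B via B→c a: +{c}
  C via C→b: +{b}
  S via S→C b: +{b}
  S via S→a: +{a}
  S via S→c B: +{c}
  FIRST[S]={a,b,c}  FIRST[A]={c}  FIRST[B]={b,c}  FIRST[C]={b}
iter 2:
  A via A→B C: +{b}
  A via A→S C: +{a}
  FIRST[S]={a,b,c}  FIRST[A]={a,b,c}  FIRST[B]={b,c}  FIRST[C]={b}
iter 3: (no change)
  FIRST[S]={a,b,c}  FIRST[A]={a,b,c}  FIRST[B]={b,c}  FIRST[C]={b}

FOLLOW iteration:
seed FOLLOW(S) with $
iter 1:
  A→B C: FOLLOW(B) ⊇ FIRST(C) = {b}; new: +{b}
  A→S C: FOLLOW(S) ⊇ FIRST(C) = {b}; new: +{b}
  B→C: FOLLOW(C) ⊇ FOLLOW(B) ⊇ {b}; new: +{b}
  S→a A: FOLLOW(A) ⊇ FOLLOW(S) ⊇ {$,b}; new: +{$,b}
  S→c B: FOLLOW(B) ⊇ FOLLOW(S) ⊇ {$,b}; new: +{$}
  FOLLOW[S]={$,b}  FOLLOW[A]={$,b}  FOLLOW[B]={$,b}  FOLLOW[C]={b}
iter 2:
  A→B C: FOLLOW(C) ⊇ FOLLOW(A) ⊇ {$,b}; new: +{$}
  FOLLOW[S]={$,b}  FOLLOW[A]={$,b}  FOLLOW[B]={$,b}  FOLLOW[C]={$,b}
iter 3: (no change)
  FOLLOW[S]={$,b}  FOLLOW[A]={$,b}  FOLLOW[B]={$,b}  FOLLOW[C]={$,b}

FOLLOW(C) = ["$", "b"]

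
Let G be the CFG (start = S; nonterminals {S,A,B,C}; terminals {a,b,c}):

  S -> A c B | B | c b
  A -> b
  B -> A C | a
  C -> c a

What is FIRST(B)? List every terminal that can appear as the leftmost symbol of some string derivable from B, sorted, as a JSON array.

Compute FIRST by fixpoint:
[1]
  A via A→b: +{b}
  B via B→A C: +{b}
  B via B→a: +{a}
  C via C→c a: +{c}
  S via S→A c B: +{b}
  S via S→B: +{a}
  S via S→c b: +{c}
  FIRST[S]={a,b,c}  FIRST[A]={b}  FIRST[B]={a,b}  FIRST[C]={c}
[2] done
  FIRST[S]={a,b,c}  FIRST[A]={b}  FIRST[B]={a,b}  FIRST[C]={c}

FIRST(B) = ["a", "b"]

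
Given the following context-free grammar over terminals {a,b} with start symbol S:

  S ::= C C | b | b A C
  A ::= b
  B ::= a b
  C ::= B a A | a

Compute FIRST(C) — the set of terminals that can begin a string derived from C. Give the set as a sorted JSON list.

FIRST iteration:
round 1:
  A via A→b: +{b}
  B via B→a b: +{a}
  C via C→B a A: +{a}
  S via S→C C: +{a}
  S via S→b: +{b}
  FIRST(S)={a,b}  FIRST(A)={b}  FIRST(B)={a}  FIRST(C)={a}
round 2: — fixpoint
  FIRST(S)={a,b}  FIRST(A)={b}  FIRST(B)={a}  FIRST(C)={a}

FIRST(C) = ["a"]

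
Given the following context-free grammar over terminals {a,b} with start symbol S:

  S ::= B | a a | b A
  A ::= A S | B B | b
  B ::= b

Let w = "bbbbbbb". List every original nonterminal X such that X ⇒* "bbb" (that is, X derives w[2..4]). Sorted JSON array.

Convert to CNF:
  S -> T0 T0 | T1 A | b
  A -> A S | B B | b
  B -> b
  T0 -> a
  T1 -> b

Fill CYK table bottom-up (cells [i..j] with 2 ≤ i ≤ j ≤ 4 only):
  cell(2,2) b: {A,B,S,T1}  orig:{A,B,S}
  cell(3,3) b: {A,B,S,T1}  orig:{A,B,S}
  cell(4,4) b: {A,B,S,T1}  orig:{A,B,S}
  cell(2,3) bb: {A,S}
  cell(3,4) bb: {A,S}
  cell(2,4) bbb: {A,S}

Original NTs in T[2,4] deriving "bbb": ["A", "S"]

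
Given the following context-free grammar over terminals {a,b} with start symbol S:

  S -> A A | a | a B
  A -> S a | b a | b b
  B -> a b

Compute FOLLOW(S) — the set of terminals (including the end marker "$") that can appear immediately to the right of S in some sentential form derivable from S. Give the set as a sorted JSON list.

FIRST sets, iterate to fixpoint:
iter 1:
  A via A→b a: +{b}
  B via B→a b: +{a}
  S via S→A A: +{b}
  S via S→a: +{a}
  FIRST(S)={a,b}  FIRST(A)={b}  FIRST(B)={a}
iter 2:
  A via A→S a: +{a}
  FIRST(S)={a,b}  FIRST(A)={a,b}  FIRST(B)={a}
iter 3: — fixpoint
  FIRST(S)={a,b}  FIRST(A)={a,b}  FIRST(B)={a}

Compute FOLLOW by fixpoint:
seed FOLLOW(S) with $
iter 1:
  A→S a: FOLLOW(S) ⊇ FIRST(a) = {a}; new: +{a}
  S→A A: FOLLOW(A) ⊇ FIRST(A) = {a,b}; new: +{a,b}
  S→A A: FOLLOW(A) ⊇ FOLLOW(S) ⊇ {$,a}; new: +{$}
  S→a B: FOLLOW(B) ⊇ FOLLOW(S) ⊇ {$,a}; new: +{$,a}
  FOLLOW(S)={$,a}  FOLLOW(A)={$,a,b}  FOLLOW(B)={$,a}
iter 2: (stable)
  FOLLOW(S)={$,a}  FOLLOW(A)={$,a,b}  FOLLOW(B)={$,a}

FOLLOW(S) = ["$", "a"]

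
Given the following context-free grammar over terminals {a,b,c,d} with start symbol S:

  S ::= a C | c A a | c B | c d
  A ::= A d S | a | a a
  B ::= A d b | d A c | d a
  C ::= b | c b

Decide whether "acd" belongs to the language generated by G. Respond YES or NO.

CNF form of G:
  S -> T1 C | T3 B | T3 T0 | T3 X7
  A -> A X4 | T1 T1 | a
  B -> A X5 | T0 T1 | T0 X6
  C -> T3 T2 | b
  T0 -> d
  T1 -> a
  T2 -> b
  T3 -> c
  X4 -> T0 S
  X5 -> T0 T2
  X6 -> A T3
  X7 -> A T1

CYK table (by increasing span):
  T[0,0] 'a' = {A,T1}  orig:{A}
  T[1,1] 'c' = {T3}  orig:{}
  T[2,2] 'd' = {T0}  orig:{}
  T[0,1] 'ac' = {X6}  orig:{}
  T[1,2] 'cd' = {S}
  T[0,2] 'acd' = ∅

S ∉ T[0,2] ⇒ NO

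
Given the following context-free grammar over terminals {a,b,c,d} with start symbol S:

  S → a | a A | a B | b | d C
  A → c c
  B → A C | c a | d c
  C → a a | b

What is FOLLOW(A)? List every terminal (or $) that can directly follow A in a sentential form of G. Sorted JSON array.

FIRST iteration:
round 1:
  A via A→c c: +{c}
  B via B→A C: +{c}
  B via B→d c: +{d}
  C via C→a a: +{a}
  C via C→b: +{b}
  S via S→a: +{a}
  S via S→b: +{b}
  S via S→d C: +{d}
  FIRST[S]={a,b,d}  FIRST[A]={c}  FIRST[B]={c,d}  FIRST[C]={a,b}
round 2: (no change)
  FIRST[S]={a,b,d}  FIRST[A]={c}  FIRST[B]={c,d}  FIRST[C]={a,b}

FOLLOW sets:
FOLLOW(S) := {$}
pass 1:
  B→A C: FOLLOW(A) ⊇ FIRST(C) = {a,b}; new: +{a,b}
  S→a A: FOLLOW(A) ⊇ FOLLOW(S) ⊇ {$}; new: +{$}
  S→a B: FOLLOW(B) ⊇ FOLLOW(S) ⊇ {$}; new: +{$}
  S→d C: FOLLOW(C) ⊇ FOLLOW(S) ⊇ {$}; new: +{$}
  S: {$}  A: {$,a,b}  B: {$}  C: {$}
pass 2: — fixpoint
  S: {$}  A: {$,a,b}  B: {$}  C: {$}

FOLLOW(A) = ["$", "a", "b"]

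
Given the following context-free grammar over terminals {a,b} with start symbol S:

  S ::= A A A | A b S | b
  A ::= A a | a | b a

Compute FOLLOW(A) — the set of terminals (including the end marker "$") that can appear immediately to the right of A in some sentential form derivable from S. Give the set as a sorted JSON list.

Compute FIRST by fixpoint:
round 1:
  A via A→a: +{a}
  A via A→b a: +{b}
  S via S→A A A: +{a,b}
  S: {a,b}  A: {a,b}
round 2: (no change)
  S: {a,b}  A: {a,b}

FOLLOW iteration:
seed FOLLOW(S) with $
[1]
  A→A a: FOLLOW(A) ⊇ FIRST(a) = {a}; new: +{a}
  S→A A A: FOLLOW(A) ⊇ FIRST(A) = {a,b}; new: +{b}
  S→A A A: FOLLOW(A) ⊇ FOLLOW(S) ⊇ {$}; new: +{$}
  FOLLOW(S)={$}  FOLLOW(A)={$,a,b}
[2] (no change)
  FOLLOW(S)={$}  FOLLOW(A)={$,a,b}

FOLLOW(A) = ["$", "a", "b"]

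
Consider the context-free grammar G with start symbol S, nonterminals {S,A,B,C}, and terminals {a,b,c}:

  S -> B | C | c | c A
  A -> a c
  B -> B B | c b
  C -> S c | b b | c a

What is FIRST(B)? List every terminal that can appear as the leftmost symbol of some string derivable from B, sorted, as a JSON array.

FIRST iteration:
round 1:
  A via A→a c: +{a}
  B via B→c b: +{c}
  C via C→b b: +{b}
  C via C→c a: +{c}
  S via S→B: +{c}
  S via S→C: +{b}
  FIRST[S]={b,c}  FIRST[A]={a}  FIRST[B]={c}  FIRST[C]={b,c}
round 2: (no change)
  FIRST[S]={b,c}  FIRST[A]={a}  FIRST[B]={c}  FIRST[C]={b,c}

FIRST(B) = ["c"]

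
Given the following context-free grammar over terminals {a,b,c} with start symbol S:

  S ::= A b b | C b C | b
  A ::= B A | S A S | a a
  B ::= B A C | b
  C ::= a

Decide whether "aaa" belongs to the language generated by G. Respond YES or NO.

CNF form of G:
  S -> A X4 | C X5 | b
  A -> B A | S X2 | T0 T0
  B -> B X3 | b
  C -> a
  T0 -> a
  T1 -> b
  X2 -> A S
  X3 -> A C
  X4 -> T1 T1
  X5 -> T1 C

Fill CYK table bottom-up:
  [0..0]={C,T0}  "a"  orig:{C}
  [1..1]={C,T0}  "a"  orig:{C}
  [2..2]={C,T0}  "a"  orig:{C}
  [0..1]={A}  "aa"
  [1..2]={A}  "aa"
  [0..2]={X3}  "aaa"  orig:{}

S ∉ T[0,2] ⇒ NO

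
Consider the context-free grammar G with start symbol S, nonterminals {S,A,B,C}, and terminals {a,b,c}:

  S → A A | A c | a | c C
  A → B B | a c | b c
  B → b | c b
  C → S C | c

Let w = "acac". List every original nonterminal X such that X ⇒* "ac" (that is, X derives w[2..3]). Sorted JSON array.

Convert to CNF:
  S -> A A | A T1 | T1 C | a
  A -> B B | T0 T1 | T2 T1
  B -> T1 T2 | b
  C -> S C | c
  T0 -> a
  T1 -> c
  T2 -> b

CYK fill, restricted to cells inside w[2..3]:
  cell(2,2) a: {S,T0}  orig:{S}
  cell(3,3) c: {C,T1}  orig:{C}
  cell(2,3) ac: {A,C}

Original NTs in T[2,3] deriving "ac": ["A", "C"]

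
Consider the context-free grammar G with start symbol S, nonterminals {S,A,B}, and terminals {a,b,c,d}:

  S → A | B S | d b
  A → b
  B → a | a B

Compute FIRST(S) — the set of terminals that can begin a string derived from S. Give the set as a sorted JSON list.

Compute FIRST by fixpoint:
round 1:
  A via A→b: +{b}
  B via B→a: +{a}
  S via S→A: +{b}
  S via S→B S: +{a}
  S via S→d b: +{d}
  FIRST[S]={a,b,d}  FIRST[A]={b}  FIRST[B]={a}
round 2: (stable)
  FIRST[S]={a,b,d}  FIRST[A]={b}  FIRST[B]={a}

FIRST(S) = ["a", "b", "d"]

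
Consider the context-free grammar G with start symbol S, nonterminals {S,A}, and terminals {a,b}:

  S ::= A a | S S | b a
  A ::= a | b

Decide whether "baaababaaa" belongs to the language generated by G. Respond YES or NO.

Convert to CNF:
  S -> A T0 | S S | T1 T0
  A -> a | b
  T0 -> a
  T1 -> b

Fill CYK table bottom-up:
  cell(0,0) b: {A,T1}  orig:{A}
  cell(1,1) a: {A,T0}  orig:{A}
  cell(2,2) a: {A,T0}  orig:{A}
  cell(3,3) a: {A,T0}  orig:{A}
  cell(4,4) b: {A,T1}  orig:{A}
  cell(5,5) a: {A,T0}  orig:{A}
  cell(6,6) b: {A,T1}  orig:{A}
  cell(7,7) a: {A,T0}  orig:{A}
  cell(8,8) a: {A,T0}  orig:{A}
  cell(9,9) a: {A,T0}  orig:{A}
  cell(0,1) ba: {S}
  cell(1,2) aa: {S}
  cell(2,3) aa: {S}
  cell(3,4) ab: ∅
  cell(4,5) ba: {S}
  cell(5,6) ab: ∅
  cell(6,7) ba: {S}
  cell(7,8) aa: {S}
  cell(8,9) aa: {S}
  cell(0,2) baa: ∅
  cell(1,3) aaa: ∅
  cell(2,4) aab: ∅
  cell(3,5) aba: ∅
  cell(4,6) bab: ∅
  cell(5,7) aba: ∅
  cell(6,8) baa: ∅
  cell(7,9) aaa: ∅
  cell(0,3) baaa: {S}
  cell(1,4) aaab: ∅
  cell(2,5) aaba: {S}
  cell(3,6) abab: ∅
  cell(4,7) baba: {S}
  cell(5,8) abaa: ∅
  cell(6,9) baaa: {S}
  cell(0,4) baaab: ∅
  cell(1,5) aaaba: ∅
  cell(2,6) aabab: ∅
  cell(3,7) ababa: ∅
  cell(4,8) babaa: ∅
  cell(5,9) abaaa: ∅
  cell(0,5) baaaba: {S}
  cell(1,6) aaabab: ∅
  cell(2,7) aababa: {S}
  cell(3,8) ababaa: ∅
  cell(4,9) babaaa: {S}
  cell(0,6) baaabab: ∅
  cell(1,7) aaababa: ∅
  cell(2,8) aababaa: ∅
  cell(3,9) ababaaa: ∅
  cell(0,7) baaababa: {S}
  cell(1,8) aaababaa: ∅
  cell(2,9) aababaaa: {S}
  cell(0,8) baaababaa: ∅
  cell(1,9) aaababaaa: ∅
  cell(0,9) baaababaaa: {S}

S ∈ T[0,9] ⇒ YES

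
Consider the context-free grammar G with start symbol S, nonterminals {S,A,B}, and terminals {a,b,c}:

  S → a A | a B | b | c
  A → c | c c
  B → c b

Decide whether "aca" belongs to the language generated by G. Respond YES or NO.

Convert to CNF:
  S -> T2 A | T2 B | b | c
  A -> T0 T0 | c
  B -> T0 T1
  T0 -> c
  T1 -> b
  T2 -> a

CYK fill:
  [0..0]={T2}  "a"  orig:{}
  [1..1]={A,S,T0}  "c"  orig:{A,S}
  [2..2]={T2}  "a"  orig:{}
  [0..1]={S}  "ac"
  [1..2]=∅  "ca"
  [0..2]=∅  "aca"

S ∉ T[0,2] ⇒ NO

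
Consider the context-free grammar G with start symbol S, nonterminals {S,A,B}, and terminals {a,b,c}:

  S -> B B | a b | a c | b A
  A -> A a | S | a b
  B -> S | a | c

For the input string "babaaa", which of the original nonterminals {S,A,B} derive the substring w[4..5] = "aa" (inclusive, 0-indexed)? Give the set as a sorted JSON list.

CNF form of G:
  S -> B B | T0 T1 | T0 T2 | T1 A
  A -> A T0 | B B | T0 T1 | T0 T2 | T1 A
  B -> B B | T0 T1 | T0 T2 | T1 A | a | c
  T0 -> a
  T1 -> b
  T2 -> c

CYK fill — only the sub-triangle for w[4..5]:
  T[4,4] 'a' = {B,T0}  orig:{B}
  T[5,5] 'a' = {B,T0}  orig:{B}
  T[4,5] 'aa' = {A,B,S}

Original NTs in T[4,5] deriving "aa": ["A", "B", "S"]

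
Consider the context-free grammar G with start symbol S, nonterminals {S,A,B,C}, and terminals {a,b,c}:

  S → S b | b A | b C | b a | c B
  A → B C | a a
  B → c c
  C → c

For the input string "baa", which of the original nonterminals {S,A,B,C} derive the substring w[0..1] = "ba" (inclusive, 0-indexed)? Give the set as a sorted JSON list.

CNF form of G:
  S -> S T2 | T1 B | T2 A | T2 C | T2 T0
  A -> B C | T0 T0
  B -> T1 T1
  C -> c
  T0 -> a
  T1 -> c
  T2 -> b

Fill CYK table bottom-up — only the sub-triangle for w[0..1]:
  cell(0,0) b: {T2}  orig:{}
  cell(1,1) a: {T0}  orig:{}
  cell(0,1) ba: {S}

Original NTs in T[0,1] deriving "ba": ["S"]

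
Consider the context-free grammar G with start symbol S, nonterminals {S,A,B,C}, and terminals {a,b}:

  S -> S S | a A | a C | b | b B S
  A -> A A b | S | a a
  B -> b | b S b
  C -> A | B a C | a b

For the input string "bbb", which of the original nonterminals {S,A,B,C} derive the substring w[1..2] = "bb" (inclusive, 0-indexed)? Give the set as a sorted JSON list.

Convert to CNF:
  S -> S S | T0 X8 | T1 A | T1 C | b
  A -> A X2 | S S | T0 X3 | T1 A | T1 C | T1 T1 | b
  B -> T0 X4 | b
  C -> A X5 | B X6 | S S | T0 X7 | T1 A | T1 C | T1 T0 | T1 T1 | b
  T0 -> b
  T1 -> a
  X2 -> A T0
  X3 -> B S
  X4 -> S T0
  X5 -> A T0
  X6 -> T1 C
  X7 -> B S
  X8 -> B S

Fill CYK table bottom-up (cells [i..j] with 1 ≤ i ≤ j ≤ 2 only):
  [1..1]={A,B,C,S,T0}  "b"  orig:{A,B,C,S}
  [2..2]={A,B,C,S,T0}  "b"  orig:{A,B,C,S}
  [1..2]={A,C,S,X2,X3,X4,X5,X7,X8}  "bb"  orig:{A,C,S}

Original NTs in T[1,2] deriving "bb": ["A", "C", "S"]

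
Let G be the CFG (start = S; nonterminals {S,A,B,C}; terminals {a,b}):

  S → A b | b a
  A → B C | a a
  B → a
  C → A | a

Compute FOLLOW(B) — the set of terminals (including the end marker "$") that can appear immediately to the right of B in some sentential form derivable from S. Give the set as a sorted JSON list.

Compute FIRST by fixpoint:
pass 1:
  A via A→a a: +{a}
  B via B→a: +{a}
  C via C→A: +{a}
  S via S→A b: +{a}
  S via S→b a: +{b}
  FIRST(S)={a,b}  FIRST(A)={a}  FIRST(B)={a}  FIRST(C)={a}
pass 2: — fixpoint
  FIRST(S)={a,b}  FIRST(A)={a}  FIRST(B)={a}  FIRST(C)={a}

FOLLOW sets:
FOLLOW(S) := {$}
pass 1:
  A→B C: FOLLOW(B) ⊇ FIRST(C) = {a}; new: +{a}
  S→A b: FOLLOW(A) ⊇ FIRST(b) = {b}; new: +{b}
  FOLLOW(S)={$}  FOLLOW(A)={b}  FOLLOW(B)={a}  FOLLOW(C)={}
pass 2:
  A→B C: FOLLOW(C) ⊇ FOLLOW(A) ⊇ {b}; new: +{b}
  FOLLOW(S)={$}  FOLLOW(A)={b}  FOLLOW(B)={a}  FOLLOW(C)={b}
pass 3: (stable)
  FOLLOW(S)={$}  FOLLOW(A)={b}  FOLLOW(B)={a}  FOLLOW(C)={b}

FOLLOW(B) = ["a"]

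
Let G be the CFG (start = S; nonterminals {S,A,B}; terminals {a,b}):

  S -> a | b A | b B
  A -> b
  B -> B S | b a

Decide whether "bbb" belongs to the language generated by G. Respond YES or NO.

Convert to CNF:
  S -> T0 A | T0 B | a
  A -> b
  B -> B S | T0 T1
  T0 -> b
  T1 -> a

CYK fill:
  cell(0,0) b: {A,T0}  orig:{A}
  cell(1,1) b: {A,T0}  orig:{A}
  cell(2,2) b: {A,T0}  orig:{A}
  cell(0,1) bb: {S}
  cell(1,2) bb: {S}
  cell(0,2) bbb: ∅

S ∉ T[0,2] ⇒ NO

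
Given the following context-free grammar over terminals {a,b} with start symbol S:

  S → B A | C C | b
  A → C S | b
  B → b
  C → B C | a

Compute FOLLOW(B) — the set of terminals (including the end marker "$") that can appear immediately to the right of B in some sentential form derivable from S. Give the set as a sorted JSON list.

FIRST iteration:
[1]
  A via A→b: +{b}
  B via B→b: +{b}
  C via C→B C: +{b}
  C via C→a: +{a}
  S via S→B A: +{b}
  S via S→C C: +{a}
  FIRST(S)={a,b}  FIRST(A)={b}  FIRST(B)={b}  FIRST(C)={a,b}
[2]
  A via A→C S: +{a}
  FIRST(S)={a,b}  FIRST(A)={a,b}  FIRST(B)={b}  FIRST(C)={a,b}
[3] (no change)
  FIRST(S)={a,b}  FIRST(A)={a,b}  FIRST(B)={b}  FIRST(C)={a,b}

FOLLOW sets:
seed FOLLOW(S) with $
[1]
  A→C S: FOLLOW(C) ⊇ FIRST(S) = {a,b}; new: +{a,b}
  C→B C: FOLLOW(B) ⊇ FIRST(C) = {a,b}; new: +{a,b}
  S→B A: FOLLOW(A) ⊇ FOLLOW(S) ⊇ {$}; new: +{$}
  S→C C: FOLLOW(C) ⊇ FOLLOW(S) ⊇ {$}; new: +{$}
  S: {$}  A: {$}  B: {a,b}  C: {$,a,b}
[2] (no change)
  S: {$}  A: {$}  B: {a,b}  C: {$,a,b}

FOLLOW(B) = ["a", "b"]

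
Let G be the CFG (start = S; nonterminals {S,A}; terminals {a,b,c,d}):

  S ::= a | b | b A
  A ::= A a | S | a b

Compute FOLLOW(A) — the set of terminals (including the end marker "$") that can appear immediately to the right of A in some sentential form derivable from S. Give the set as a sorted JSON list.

FIRST iteration:
iter 1:
  A via A→a b: +{a}
  S via S→a: +{a}
  S via S→b: +{b}
  FIRST[S]={a,b}  FIRST[A]={a}
iter 2:
  A via A→S: +{b}
  FIRST[S]={a,b}  FIRST[A]={a,b}
iter 3: (no change)
  FIRST[S]={a,b}  FIRST[A]={a,b}

FOLLOW iteration:
seed FOLLOW(S) with $
[1]
  A→A a: FOLLOW(A) ⊇ FIRST(a) = {a}; new: +{a}
  A→S: FOLLOW(S) ⊇ FOLLOW(A) ⊇ {a}; new: +{a}
  S→b A: FOLLOW(A) ⊇ FOLLOW(S) ⊇ {$,a}; new: +{$}
  FOLLOW(S)={$,a}  FOLLOW(A)={$,a}
[2] (no change)
  FOLLOW(S)={$,a}  FOLLOW(A)={$,a}

FOLLOW(A) = ["$", "a"]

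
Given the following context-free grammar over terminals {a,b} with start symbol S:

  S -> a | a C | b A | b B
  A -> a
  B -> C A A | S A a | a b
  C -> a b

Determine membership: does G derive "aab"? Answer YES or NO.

CNF form of G:
  S -> T0 C | T1 A | T1 B | a
  A -> a
  B -> C X2 | S X3 | T0 T1
  C -> T0 T1
  T0 -> a
  T1 -> b
  X2 -> A A
  X3 -> A T0

CYK table (by increasing span):
  cell(0,0) a: {A,S,T0}  orig:{A,S}
  cell(1,1) a: {A,S,T0}  orig:{A,S}
  cell(2,2) b: {T1}  orig:{}
  cell(0,1) aa: {X2,X3}  orig:{}
  cell(1,2) ab: {B,C}
  cell(0,2) aab: {S}

S ∈ T[0,2] ⇒ YES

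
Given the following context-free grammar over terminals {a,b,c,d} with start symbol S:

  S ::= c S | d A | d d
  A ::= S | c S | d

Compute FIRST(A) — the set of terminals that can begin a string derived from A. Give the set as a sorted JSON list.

FIRST sets, iterate to fixpoint:
pass 1:
  A via A→c S: +{c}
  A via A→d: +{d}
  S via S→c S: +{c}
  S via S→d A: +{d}
  FIRST[S]={c,d}  FIRST[A]={c,d}
pass 2: (no change)
  FIRST[S]={c,d}  FIRST[A]={c,d}

FIRST(A) = ["c", "d"]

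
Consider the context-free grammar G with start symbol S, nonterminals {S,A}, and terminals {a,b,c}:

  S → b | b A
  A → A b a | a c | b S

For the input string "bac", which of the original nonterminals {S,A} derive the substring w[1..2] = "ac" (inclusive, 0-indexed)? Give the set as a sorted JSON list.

Convert to CNF:
  S -> T0 A | b
  A -> A X3 | T0 S | T1 T2
  T0 -> b
  T1 -> a
  T2 -> c
  X3 -> T0 T1

CYK fill — only the sub-triangle for w[1..2]:
  cell(1,1) a: {T1}  orig:{}
  cell(2,2) c: {T2}  orig:{}
  cell(1,2) ac: {A}

Original NTs in T[1,2] deriving "ac": ["A"]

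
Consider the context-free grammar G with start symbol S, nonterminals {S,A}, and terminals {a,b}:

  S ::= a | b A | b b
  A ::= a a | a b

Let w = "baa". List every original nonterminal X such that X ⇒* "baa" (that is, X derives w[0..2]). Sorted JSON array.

Convert to CNF:
  S -> T1 A | T1 T1 | a
  A -> T0 T0 | T0 T1
  T0 -> a
  T1 -> b

CYK fill — only the sub-triangle for w[0..2]:
  [0..0]={T1}  "b"  orig:{}
  [1..1]={S,T0}  "a"  orig:{S}
  [2..2]={S,T0}  "a"  orig:{S}
  [0..1]=∅  "ba"
  [1..2]={A}  "aa"
  [0..2]={S}  "baa"

Original NTs in T[0,2] deriving "baa": ["S"]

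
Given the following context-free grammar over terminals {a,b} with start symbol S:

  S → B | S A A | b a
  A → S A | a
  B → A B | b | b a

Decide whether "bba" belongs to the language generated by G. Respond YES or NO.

Convert to CNF:
  S -> A B | S X2 | T0 T1 | b
  A -> S A | a
  B -> A B | T0 T1 | b
  T0 -> b
  T1 -> a
  X2 -> A A

CYK fill:
  T[0,0] 'b' = {B,S,T0}  orig:{B,S}
  T[1,1] 'b' = {B,S,T0}  orig:{B,S}
  T[2,2] 'a' = {A,T1}  orig:{A}
  T[0,1] 'bb' = ∅
  T[1,2] 'ba' = {A,B,S}
  T[0,2] 'bba' = {A}

S ∉ T[0,2] ⇒ NO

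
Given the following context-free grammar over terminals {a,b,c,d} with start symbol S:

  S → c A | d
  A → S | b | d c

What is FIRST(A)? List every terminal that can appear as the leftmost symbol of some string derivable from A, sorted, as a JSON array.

Compute FIRST by fixpoint:
[1]
  A via A→b: +{b}
  A via A→d c: +{d}
  S via S→c A: +{c}
  S via S→d: +{d}
  FIRST[S]={c,d}  FIRST[A]={b,d}
[2]
  A via A→S: +{c}
  FIRST[S]={c,d}  FIRST[A]={b,c,d}
[3] done
  FIRST[S]={c,d}  FIRST[A]={b,c,d}

FIRST(A) = ["b", "c", "d"]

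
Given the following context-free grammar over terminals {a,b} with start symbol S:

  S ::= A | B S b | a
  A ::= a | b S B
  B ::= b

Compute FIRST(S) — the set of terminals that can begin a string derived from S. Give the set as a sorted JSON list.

FIRST iteration:
pass 1:
  A via A→a: +{a}
  A via A→b S B: +{b}
  B via B→b: +{b}
  S via S→A: +{a,b}
  FIRST[S]={a,b}  FIRST[A]={a,b}  FIRST[B]={b}
pass 2: (stable)
  FIRST[S]={a,b}  FIRST[A]={a,b}  FIRST[B]={b}

FIRST(S) = ["a", "b"]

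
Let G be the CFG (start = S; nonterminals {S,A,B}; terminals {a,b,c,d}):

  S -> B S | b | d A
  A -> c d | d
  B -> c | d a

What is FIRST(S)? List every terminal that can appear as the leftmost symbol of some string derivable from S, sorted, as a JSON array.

FIRST iteration:
pass 1:
  A via A→c d: +{c}
  A via A→d: +{d}
  B via B→c: +{c}
  B via B→d a: +{d}
  S via S→B S: +{c,d}
  S via S→b: +{b}
  FIRST(S)={b,c,d}  FIRST(A)={c,d}  FIRST(B)={c,d}
pass 2: done
  FIRST(S)={b,c,d}  FIRST(A)={c,d}  FIRST(B)={c,d}

FIRST(S) = ["b", "c", "d"]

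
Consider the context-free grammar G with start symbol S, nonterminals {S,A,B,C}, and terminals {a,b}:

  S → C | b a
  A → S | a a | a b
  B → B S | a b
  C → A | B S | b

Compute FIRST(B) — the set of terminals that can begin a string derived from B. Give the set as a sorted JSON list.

FIRST sets, iterate to fixpoint:
iter 1:
  A via A→a a: +{a}
  B via B→a b: +{a}
  C via C→A: +{a}
  C via C→b: +{b}
  S via S→C: +{a,b}
  S: {a,b}  A: {a}  B: {a}  C: {a,b}
iter 2:
  A via A→S: +{b}
  S: {a,b}  A: {a,b}  B: {a}  C: {a,b}
iter 3: (stable)
  S: {a,b}  A: {a,b}  B: {a}  C: {a,b}

FIRST(B) = ["a"]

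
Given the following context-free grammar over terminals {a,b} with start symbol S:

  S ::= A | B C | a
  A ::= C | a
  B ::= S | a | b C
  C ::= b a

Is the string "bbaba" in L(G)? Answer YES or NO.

CNF form of G:
  S -> B C | T0 T1 | a
  A -> T0 T1 | a
  B -> B C | T0 C | T0 T1 | a
  C -> T0 T1
  T0 -> b
  T1 -> a

CYK table (by increasing span):
  T[0,0] 'b' = {T0}  orig:{}
  T[1,1] 'b' = {T0}  orig:{}
  T[2,2] 'a' = {A,B,S,T1}  orig:{A,B,S}
  T[3,3] 'b' = {T0}  orig:{}
  T[4,4] 'a' = {A,B,S,T1}  orig:{A,B,S}
  T[0,1] 'bb' = ∅
  T[1,2] 'ba' = {A,B,C,S}
  T[2,3] 'ab' = ∅
  T[3,4] 'ba' = {A,B,C,S}
  T[0,2] 'bba' = {B}
  T[1,3] 'bab' = ∅
  T[2,4] 'aba' = {B,S}
  T[0,3] 'bbab' = ∅
  T[1,4] 'baba' = {B,S}
  T[0,4] 'bbaba' = {B,S}

S ∈ T[0,4] ⇒ YES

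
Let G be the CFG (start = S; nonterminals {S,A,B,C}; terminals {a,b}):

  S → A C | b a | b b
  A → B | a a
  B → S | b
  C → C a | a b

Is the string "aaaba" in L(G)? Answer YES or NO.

Convert to CNF:
  S -> A C | T1 T0 | T1 T1
  A -> A C | T0 T0 | T1 T0 | T1 T1 | b
  B -> A C | T1 T0 | T1 T1 | b
  C -> C T0 | T0 T1
  T0 -> a
  T1 -> b

CYK table (by increasing span):
  [0..0]={T0}  "a"  orig:{}
  [1..1]={T0}  "a"  orig:{}
  [2..2]={T0}  "a"  orig:{}
  [3..3]={A,B,T1}  "b"  orig:{A,B}
  [4..4]={T0}  "a"  orig:{}
  [0..1]={A}  "aa"
  [1..2]={A}  "aa"
  [2..3]={C}  "ab"
  [3..4]={A,B,S}  "ba"
  [0..2]=∅  "aaa"
  [1..3]=∅  "aab"
  [2..4]={C}  "aba"
  [0..3]={A,B,S}  "aaab"
  [1..4]=∅  "aaba"
  [0..4]={A,B,S}  "aaaba"

S ∈ T[0,4] ⇒ YES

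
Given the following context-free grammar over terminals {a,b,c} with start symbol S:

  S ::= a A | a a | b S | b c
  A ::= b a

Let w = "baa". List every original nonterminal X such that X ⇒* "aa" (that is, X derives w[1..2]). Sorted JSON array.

CNF form of G:
  S -> T0 S | T0 T2 | T1 A | T1 T1
  A -> T0 T1
  T0 -> b
  T1 -> a
  T2 -> c

Fill CYK table bottom-up — only the sub-triangle for w[1..2]:
  [1..1]={T1}  "a"  orig:{}
  [2..2]={T1}  "a"  orig:{}
  [1..2]={S}  "aa"

Original NTs in T[1,2] deriving "aa": ["S"]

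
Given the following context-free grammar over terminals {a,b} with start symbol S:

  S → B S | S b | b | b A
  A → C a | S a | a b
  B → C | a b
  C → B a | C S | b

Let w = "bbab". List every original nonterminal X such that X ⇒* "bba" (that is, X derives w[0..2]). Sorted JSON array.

Convert to CNF:
  S -> B S | S T1 | T1 A | b
  A -> C T0 | S T0 | T0 T1
  B -> B T0 | C S | T0 T1 | b
  C -> B T0 | C S | b
  T0 -> a
  T1 -> b

Fill CYK table bottom-up — only the sub-triangle for w[0..2]:
  [0..0]={B,C,S,T1}  "b"  orig:{B,C,S}
  [1..1]={B,C,S,T1}  "b"  orig:{B,C,S}
  [2..2]={T0}  "a"  orig:{}
  [0..1]={B,C,S}  "bb"
  [1..2]={A,B,C}  "ba"
  [0..2]={A,B,C,S}  "bba"

Original NTs in T[0,2] deriving "bba": ["A", "B", "C", "S"]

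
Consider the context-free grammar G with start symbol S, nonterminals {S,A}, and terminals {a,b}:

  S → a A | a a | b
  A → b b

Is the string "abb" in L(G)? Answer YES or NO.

CNF form of G:
  S -> T1 A | T1 T1 | b
  A -> T0 T0
  T0 -> b
  T1 -> a

Fill CYK table bottom-up:
  T[0,0] 'a' = {T1}  orig:{}
  T[1,1] 'b' = {S,T0}  orig:{S}
  T[2,2] 'b' = {S,T0}  orig:{S}
  T[0,1] 'ab' = ∅
  T[1,2] 'bb' = {A}
  T[0,2] 'abb' = {S}

S ∈ T[0,2] ⇒ YES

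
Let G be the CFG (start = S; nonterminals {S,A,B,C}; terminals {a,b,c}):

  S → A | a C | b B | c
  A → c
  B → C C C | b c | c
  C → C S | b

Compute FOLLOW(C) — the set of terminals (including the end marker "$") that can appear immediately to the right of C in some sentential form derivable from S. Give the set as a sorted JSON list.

FIRST iteration:
[1]
  A via A→c: +{c}
  B via B→b c: +{b}
  B via B→c: +{c}
  C via C→b: +{b}
  S via S→A: +{c}
  S via S→a C: +{a}
  S via S→b B: +{b}
  FIRST[S]={a,b,c}  FIRST[A]={c}  FIRST[B]={b,c}  FIRST[C]={b}
[2] (no change)
  FIRST[S]={a,b,c}  FIRST[A]={c}  FIRST[B]={b,c}  FIRST[C]={b}

Compute FOLLOW by fixpoint:
seed FOLLOW(S) with $
iter 1:
  B→C C C: FOLLOW(C) ⊇ FIRST(C) = {b}; new: +{b}
  C→C S: FOLLOW(C) ⊇ FIRST(S) = {a,b,c}; new: +{a,c}
  C→C S: FOLLOW(S) ⊇ FOLLOW(C) ⊇ {a,b,c}; new: +{a,b,c}
  S→A: FOLLOW(A) ⊇ FOLLOW(S) ⊇ {$,a,b,c}; new: +{$,a,b,c}
  S→a C: FOLLOW(C) ⊇ FOLLOW(S) ⊇ {$,a,b,c}; new: +{$}
  S→b B: FOLLOW(B) ⊇ FOLLOW(S) ⊇ {$,a,b,c}; new: +{$,a,b,c}
  FOLLOW(S)={$,a,b,c}  FOLLOW(A)={$,a,b,c}  FOLLOW(B)={$,a,b,c}  FOLLOW(C)={$,a,b,c}
iter 2: (stable)
  FOLLOW(S)={$,a,b,c}  FOLLOW(A)={$,a,b,c}  FOLLOW(B)={$,a,b,c}  FOLLOW(C)={$,a,b,c}

FOLLOW(C) = ["$", "a", "b", "c"]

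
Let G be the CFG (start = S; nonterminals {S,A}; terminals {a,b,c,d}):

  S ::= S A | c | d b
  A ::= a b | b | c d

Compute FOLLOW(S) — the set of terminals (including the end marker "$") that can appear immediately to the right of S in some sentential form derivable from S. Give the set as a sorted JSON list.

Compute FIRST by fixpoint:
round 1:
  A via A→a b: +{a}
  A via A→b: +{b}
  A via A→c d: +{c}
  S via S→c: +{c}
  S via S→d b: +{d}
  FIRST(S)={c,d}  FIRST(A)={a,b,c}
round 2: — fixpoint
  FIRST(S)={c,d}  FIRST(A)={a,b,c}

FOLLOW sets:
initialize: $ ∈ FOLLOW(S)
iter 1:
  S→S A: FOLLOW(S) ⊇ FIRST(A) = {a,b,c}; new: +{a,b,c}
  S→S A: FOLLOW(A) ⊇ FOLLOW(S) ⊇ {$,a,b,c}; new: +{$,a,b,c}
  FOLLOW[S]={$,a,b,c}  FOLLOW[A]={$,a,b,c}
iter 2: done
  FOLLOW[S]={$,a,b,c}  FOLLOW[A]={$,a,b,c}

FOLLOW(S) = ["$", "a", "b", "c"]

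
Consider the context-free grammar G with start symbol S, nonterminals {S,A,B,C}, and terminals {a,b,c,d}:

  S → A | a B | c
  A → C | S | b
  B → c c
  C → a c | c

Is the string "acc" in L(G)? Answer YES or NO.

CNF form of G:
  S -> T0 B | T0 T1 | b | c
  A -> T0 B | T0 T1 | b | c
  B -> T1 T1
  C -> T0 T1 | c
  T0 -> a
  T1 -> c

Fill CYK table bottom-up:
  cell(0,0) a: {T0}  orig:{}
  cell(1,1) c: {A,C,S,T1}  orig:{A,C,S}
  cell(2,2) c: {A,C,S,T1}  orig:{A,C,S}
  cell(0,1) ac: {A,C,S}
  cell(1,2) cc: {B}
  cell(0,2) acc: {A,S}

S ∈ T[0,2] ⇒ YES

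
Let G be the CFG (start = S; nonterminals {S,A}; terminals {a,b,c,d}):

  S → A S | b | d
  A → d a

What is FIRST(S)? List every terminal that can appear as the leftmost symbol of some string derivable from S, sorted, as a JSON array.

Compute FIRST by fixpoint:
round 1:
  A via A→d a: +{d}
  S via S→A S: +{d}
  S via S→b: +{b}
  FIRST[S]={b,d}  FIRST[A]={d}
round 2: (stable)
  FIRST[S]={b,d}  FIRST[A]={d}

FIRST(S) = ["b", "d"]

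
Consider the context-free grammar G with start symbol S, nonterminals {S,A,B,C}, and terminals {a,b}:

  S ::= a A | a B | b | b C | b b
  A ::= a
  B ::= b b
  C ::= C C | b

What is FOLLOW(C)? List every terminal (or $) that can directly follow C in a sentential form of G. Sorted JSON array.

Compute FIRST by fixpoint:
[1]
  A via A→a: +{a}
  B via B→b b: +{b}
  C via C→b: +{b}
  S via S→a A: +{a}
  S via S→b: +{b}
  S: {a,b}  A: {a}  B: {b}  C: {b}
[2] — fixpoint
  S: {a,b}  A: {a}  B: {b}  C: {b}

FOLLOW iteration:
initialize: $ ∈ FOLLOW(S)
round 1:
  C→C C: FOLLOW(C) ⊇ FIRST(C) = {b}; new: +{b}
  S→a A: FOLLOW(A) ⊇ FOLLOW(S) ⊇ {$}; new: +{$}
  S→a B: FOLLOW(B) ⊇ FOLLOW(S) ⊇ {$}; new: +{$}
  S→b C: FOLLOW(C) ⊇ FOLLOW(S) ⊇ {$}; new: +{$}
  FOLLOW[S]={$}  FOLLOW[A]={$}  FOLLOW[B]={$}  FOLLOW[C]={$,b}
round 2: (stable)
  FOLLOW[S]={$}  FOLLOW[A]={$}  FOLLOW[B]={$}  FOLLOW[C]={$,b}

FOLLOW(C) = ["$", "b"]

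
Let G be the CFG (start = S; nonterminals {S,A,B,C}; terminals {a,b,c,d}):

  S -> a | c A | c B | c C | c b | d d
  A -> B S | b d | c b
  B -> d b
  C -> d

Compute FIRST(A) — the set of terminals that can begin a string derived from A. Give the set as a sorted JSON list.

FIRST sets, iterate to fixpoint:
[1]
  A via A→b d: +{b}
  A via A→c b: +{c}
  B via B→d b: +{d}
  C via C→d: +{d}
  S via S→a: +{a}
  S via S→c A: +{c}
  S via S→d d: +{d}
  FIRST[S]={a,c,d}  FIRST[A]={b,c}  FIRST[B]={d}  FIRST[C]={d}
[2]
  A via A→B S: +{d}
  FIRST[S]={a,c,d}  FIRST[A]={b,c,d}  FIRST[B]={d}  FIRST[C]={d}
[3] (no change)
  FIRST[S]={a,c,d}  FIRST[A]={b,c,d}  FIRST[B]={d}  FIRST[C]={d}

FIRST(A) = ["b", "c", "d"]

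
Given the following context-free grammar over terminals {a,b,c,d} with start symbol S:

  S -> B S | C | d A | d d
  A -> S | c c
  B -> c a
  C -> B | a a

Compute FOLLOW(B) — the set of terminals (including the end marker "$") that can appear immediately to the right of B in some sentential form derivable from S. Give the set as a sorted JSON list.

FIRST sets, iterate to fixpoint:
pass 1:
  A via A→c c: +{c}
  B via B→c a: +{c}
  C via C→B: +{c}
  C via C→a a: +{a}
  S via S→B S: +{c}
  S via S→C: +{a}
  S via S→d A: +{d}
  S: {a,c,d}  A: {c}  B: {c}  C: {a,c}
pass 2:
  A via A→S: +{a,d}
  S: {a,c,d}  A: {a,c,d}  B: {c}  C: {a,c}
pass 3: — fixpoint
  S: {a,c,d}  A: {a,c,d}  B: {c}  C: {a,c}

FOLLOW iteration:
seed FOLLOW(S) with $
pass 1:
  S→B S: FOLLOW(B) ⊇ FIRST(S) = {a,c,d}; new: +{a,c,d}
  S→C: FOLLOW(C) ⊇ FOLLOW(S) ⊇ {$}; new: +{$}
  S→d A: FOLLOW(A) ⊇ FOLLOW(S) ⊇ {$}; new: +{$}
  S: {$}  A: {$}  B: {a,c,d}  C: {$}
pass 2:
  C→B: FOLLOW(B) ⊇ FOLLOW(C) ⊇ {$}; new: +{$}
  S: {$}  A: {$}  B: {$,a,c,d}  C: {$}
pass 3: (stable)
  S: {$}  A: {$}  B: {$,a,c,d}  C: {$}

FOLLOW(B) = ["$", "a", "c", "d"]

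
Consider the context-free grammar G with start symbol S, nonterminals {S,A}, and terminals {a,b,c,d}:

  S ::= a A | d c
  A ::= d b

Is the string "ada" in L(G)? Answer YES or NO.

Convert to CNF:
  S -> T0 T3 | T2 A
  A -> T0 T1
  T0 -> d
  T1 -> b
  T2 -> a
  T3 -> c

CYK fill:
  [0..0]={T2}  "a"  orig:{}
  [1..1]={T0}  "d"  orig:{}
  [2..2]={T2}  "a"  orig:{}
  [0..1]=∅  "ad"
  [1..2]=∅  "da"
  [0..2]=∅  "ada"

S ∉ T[0,2] ⇒ NO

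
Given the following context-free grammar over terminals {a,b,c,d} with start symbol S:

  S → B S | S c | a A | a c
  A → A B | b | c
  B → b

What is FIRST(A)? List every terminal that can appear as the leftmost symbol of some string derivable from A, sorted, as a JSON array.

Compute FIRST by fixpoint:
[1]
  A via A→b: +{b}
  A via A→c: +{c}
  B via B→b: +{b}
  S via S→B S: +{b}
  S via S→a A: +{a}
  FIRST(S)={a,b}  FIRST(A)={b,c}  FIRST(B)={b}
[2] (no change)
  FIRST(S)={a,b}  FIRST(A)={b,c}  FIRST(B)={b}

FIRST(A) = ["b", "c"]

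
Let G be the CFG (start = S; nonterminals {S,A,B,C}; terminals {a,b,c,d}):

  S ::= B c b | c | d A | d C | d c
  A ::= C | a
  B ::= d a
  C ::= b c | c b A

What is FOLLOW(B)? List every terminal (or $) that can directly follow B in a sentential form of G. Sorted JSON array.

FIRST iteration:
iter 1:
  A via A→a: +{a}
  B via B→d a: +{d}
  C via C→b c: +{b}
  C via C→c b A: +{c}
  S via S→B c b: +{d}
  S via S→c: +{c}
  FIRST(S)={c,d}  FIRST(A)={a}  FIRST(B)={d}  FIRST(C)={b,c}
iter 2:
  A via A→C: +{b,c}
  FIRST(S)={c,d}  FIRST(A)={a,b,c}  FIRST(B)={d}  FIRST(C)={b,c}
iter 3: done
  FIRST(S)={c,d}  FIRST(A)={a,b,c}  FIRST(B)={d}  FIRST(C)={b,c}

Compute FOLLOW by fixpoint:
seed FOLLOW(S) with $
round 1:
  S→B c b: FOLLOW(B) ⊇ FIRST(c) = {c}; new: +{c}
  S→d A: FOLLOW(A) ⊇ FOLLOW(S) ⊇ {$}; new: +{$}
  S→d C: FOLLOW(C) ⊇ FOLLOW(S) ⊇ {$}; new: +{$}
  FOLLOW[S]={$}  FOLLOW[A]={$}  FOLLOW[B]={c}  FOLLOW[C]={$}
round 2: — fixpoint
  FOLLOW[S]={$}  FOLLOW[A]={$}  FOLLOW[B]={c}  FOLLOW[C]={$}

FOLLOW(B) = ["c"]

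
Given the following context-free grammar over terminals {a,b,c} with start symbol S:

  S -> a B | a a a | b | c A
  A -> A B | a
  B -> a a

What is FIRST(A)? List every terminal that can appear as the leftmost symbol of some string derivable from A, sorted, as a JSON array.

FIRST sets, iterate to fixpoint:
round 1:
  A via A→a: +{a}
  B via B→a a: +{a}
  S via S→a B: +{a}
  S via S→b: +{b}
  S via S→c A: +{c}
  FIRST[S]={a,b,c}  FIRST[A]={a}  FIRST[B]={a}
round 2: — fixpoint
  FIRST[S]={a,b,c}  FIRST[A]={a}  FIRST[B]={a}

FIRST(A) = ["a"]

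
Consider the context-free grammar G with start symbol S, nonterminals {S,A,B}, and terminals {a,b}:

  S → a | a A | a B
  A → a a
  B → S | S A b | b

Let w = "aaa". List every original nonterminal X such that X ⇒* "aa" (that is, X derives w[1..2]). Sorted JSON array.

Convert to CNF:
  S -> T0 A | T0 B | a
  A -> T0 T0
  B -> S X2 | T0 A | T0 B | a | b
  T0 -> a
  T1 -> b
  X2 -> A T1

Fill CYK table bottom-up — only the sub-triangle for w[1..2]:
  [1..1]={B,S,T0}  "a"  orig:{B,S}
  [2..2]={B,S,T0}  "a"  orig:{B,S}
  [1..2]={A,B,S}  "aa"

Original NTs in T[1,2] deriving "aa": ["A", "B", "S"]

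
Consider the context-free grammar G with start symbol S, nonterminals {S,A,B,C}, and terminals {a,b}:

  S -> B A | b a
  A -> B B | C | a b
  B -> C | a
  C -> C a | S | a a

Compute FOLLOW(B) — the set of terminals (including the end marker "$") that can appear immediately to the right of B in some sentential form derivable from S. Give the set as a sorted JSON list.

Compute FIRST by fixpoint:
[1]
  A via A→a b: +{a}
  B via B→a: +{a}
  C via C→a a: +{a}
  S via S→B A: +{a}
  S via S→b a: +{b}
  S: {a,b}  A: {a}  B: {a}  C: {a}
[2]
  C via C→S: +{b}
  S: {a,b}  A: {a}  B: {a}  C: {a,b}
[3]
  A via A→C: +{b}
  B via B→C: +{b}
  S: {a,b}  A: {a,b}  B: {a,b}  C: {a,b}
[4] (stable)
  S: {a,b}  A: {a,b}  B: {a,b}  C: {a,b}

FOLLOW sets:
seed FOLLOW(S) with $
pass 1:
  A→B B: FOLLOW(B) ⊇ FIRST(B) = {a,b}; new: +{a,b}
  B→C: FOLLOW(C) ⊇ FOLLOW(B) ⊇ {a,b}; new: +{a,b}
  C→S: FOLLOW(S) ⊇ FOLLOW(C) ⊇ {a,b}; new: +{a,b}
  S→B A: FOLLOW(A) ⊇ FOLLOW(S) ⊇ {$,a,b}; new: +{$,a,b}
  FOLLOW[S]={$,a,b}  FOLLOW[A]={$,a,b}  FOLLOW[B]={a,b}  FOLLOW[C]={a,b}
pass 2:
  A→B B: FOLLOW(B) ⊇ FOLLOW(A) ⊇ {$,a,b}; new: +{$}
  A→C: FOLLOW(C) ⊇ FOLLOW(A) ⊇ {$,a,b}; new: +{$}
  FOLLOW[S]={$,a,b}  FOLLOW[A]={$,a,b}  FOLLOW[B]={$,a,b}  FOLLOW[C]={$,a,b}
pass 3: (no change)
  FOLLOW[S]={$,a,b}  FOLLOW[A]={$,a,b}  FOLLOW[B]={$,a,b}  FOLLOW[C]={$,a,b}

FOLLOW(B) = ["$", "a", "b"]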